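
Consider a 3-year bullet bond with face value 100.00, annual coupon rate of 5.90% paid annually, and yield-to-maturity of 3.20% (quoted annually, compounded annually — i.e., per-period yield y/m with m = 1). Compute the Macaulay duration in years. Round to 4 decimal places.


Answer: Macaulay duration = 2.8423 years

Derivation:
Coupon per period c = face * coupon_rate / m = 5.900000
Periods per year m = 1; per-period yield y/m = 0.032000
Number of cashflows N = 3
Cashflows (t years, CF_t, discount factor 1/(1+y/m)^(m*t), PV):
  t = 1.0000: CF_t = 5.900000, DF = 0.968992, PV = 5.717054
  t = 2.0000: CF_t = 5.900000, DF = 0.938946, PV = 5.539781
  t = 3.0000: CF_t = 105.900000, DF = 0.909831, PV = 96.351142
Price P = sum_t PV_t = 107.607978
Macaulay numerator sum_t t * PV_t:
  t * PV_t at t = 1.0000: 5.717054
  t * PV_t at t = 2.0000: 11.079563
  t * PV_t at t = 3.0000: 289.053427
Macaulay duration D = (sum_t t * PV_t) / P = 305.850044 / 107.607978 = 2.842262


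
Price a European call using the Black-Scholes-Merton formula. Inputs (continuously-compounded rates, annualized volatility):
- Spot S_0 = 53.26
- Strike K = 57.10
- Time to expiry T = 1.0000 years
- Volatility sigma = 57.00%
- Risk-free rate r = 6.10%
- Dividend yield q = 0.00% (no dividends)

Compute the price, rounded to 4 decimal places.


Answer: Price = 11.7717

Derivation:
d1 = (ln(S/K) + (r - q + 0.5*sigma^2) * T) / (sigma * sqrt(T)) = 0.26987976
d2 = d1 - sigma * sqrt(T) = -0.30012024
exp(-rT) = 0.94082324; exp(-qT) = 1.00000000
C = S_0 * exp(-qT) * N(d1) - K * exp(-rT) * N(d2)
N(d1) = 0.60637362; N(d2) = 0.38204272
C = 53.2600 * 1.00000000 * 0.60637362 - 57.1000 * 0.94082324 * 0.38204272 = 11.7717


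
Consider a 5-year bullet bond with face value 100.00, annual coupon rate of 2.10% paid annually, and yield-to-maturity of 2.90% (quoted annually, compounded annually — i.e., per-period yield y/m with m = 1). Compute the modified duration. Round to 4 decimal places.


Answer: Modified duration = 4.6589

Derivation:
Coupon per period c = face * coupon_rate / m = 2.100000
Periods per year m = 1; per-period yield y/m = 0.029000
Number of cashflows N = 5
Cashflows (t years, CF_t, discount factor 1/(1+y/m)^(m*t), PV):
  t = 1.0000: CF_t = 2.100000, DF = 0.971817, PV = 2.040816
  t = 2.0000: CF_t = 2.100000, DF = 0.944429, PV = 1.983301
  t = 3.0000: CF_t = 2.100000, DF = 0.917812, PV = 1.927406
  t = 4.0000: CF_t = 2.100000, DF = 0.891946, PV = 1.873086
  t = 5.0000: CF_t = 102.100000, DF = 0.866808, PV = 88.501141
Price P = sum_t PV_t = 96.325750
First compute Macaulay numerator sum_t t * PV_t:
  t * PV_t at t = 1.0000: 2.040816
  t * PV_t at t = 2.0000: 3.966601
  t * PV_t at t = 3.0000: 5.782218
  t * PV_t at t = 4.0000: 7.492345
  t * PV_t at t = 5.0000: 442.505703
Macaulay duration D = 461.787684 / 96.325750 = 4.794021
Modified duration = D / (1 + y/m) = 4.794021 / (1 + 0.029000) = 4.658913


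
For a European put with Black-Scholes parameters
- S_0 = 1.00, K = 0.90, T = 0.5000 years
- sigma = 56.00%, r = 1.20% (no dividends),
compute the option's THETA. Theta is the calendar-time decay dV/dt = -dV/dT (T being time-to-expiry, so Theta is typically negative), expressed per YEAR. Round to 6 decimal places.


d1 = 0.4792176694; d2 = 0.0832378719
phi(d1) = 0.3556659538; exp(-qT) = 1.0000000000; exp(-rT) = 0.9940179641
Theta = -S*exp(-qT)*phi(d1)*sigma/(2*sqrt(T)) + r*K*exp(-rT)*N(-d2) - q*S*exp(-qT)*N(-d1)
N(-d1) = 0.3158918927; N(-d2) = 0.4668311999; sqrt(T) = 0.7071067812
Term 1 = -1.0000 * 1.0000000000 * 0.3556659538 * 0.5600 / (2 * 0.7071067812) = -0.1408365323
Term 2 = 0.0120 * 0.9000 * 0.9940179641 * 0.4668311999 = 0.0050116169
Term 3 = 0 (no dividend yield, q = 0)
Theta = -0.1408365323 + (0.0050116169) + (0.0000000000) = -0.135825

Answer: Theta = -0.135825


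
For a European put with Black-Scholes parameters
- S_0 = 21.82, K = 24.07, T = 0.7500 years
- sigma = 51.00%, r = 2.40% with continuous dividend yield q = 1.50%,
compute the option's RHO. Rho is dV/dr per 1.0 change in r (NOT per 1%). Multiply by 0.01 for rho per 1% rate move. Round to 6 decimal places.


d1 = 0.0139203194; d2 = -0.4277526365
phi(d1) = 0.3989036297; exp(-qT) = 0.9888130446; exp(-rT) = 0.9821610324
N(-d2) = 0.6655843884
Rho = -K*T*exp(-rT)*N(-d2) = -24.0700 * 0.7500 * 0.9821610324 * 0.6655843884 = -11.801119

Answer: Rho = -11.801119


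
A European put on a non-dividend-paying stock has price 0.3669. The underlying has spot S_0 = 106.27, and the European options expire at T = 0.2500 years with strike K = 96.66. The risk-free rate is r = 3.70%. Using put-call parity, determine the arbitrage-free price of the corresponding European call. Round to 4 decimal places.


Put-call parity: C - P = S_0 * exp(-qT) - K * exp(-rT).
S_0 * exp(-qT) = 106.2700 * 1.00000000 = 106.27000000
K * exp(-rT) = 96.6600 * 0.99079265 = 95.77001751
C = P + S*exp(-qT) - K*exp(-rT)
C = 0.3669 + 106.27000000 - 95.77001751 = 10.8669

Answer: Call price = 10.8669


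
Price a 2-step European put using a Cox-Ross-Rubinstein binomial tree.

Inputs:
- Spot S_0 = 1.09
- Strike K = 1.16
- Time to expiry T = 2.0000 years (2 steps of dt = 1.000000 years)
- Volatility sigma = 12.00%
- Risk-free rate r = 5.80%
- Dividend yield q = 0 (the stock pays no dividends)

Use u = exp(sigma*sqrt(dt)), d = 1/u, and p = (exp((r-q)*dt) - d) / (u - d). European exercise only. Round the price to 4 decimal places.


dt = T/N = 1.000000
u = exp(sigma*sqrt(dt)) = 1.127497; d = 1/u = 0.886920
p = (exp((r-q)*dt) - d) / (u - d) = 0.718252
Discount per step: exp(-r*dt) = 0.943650
Stock lattice S(k, i) with i counting down-moves:
  k=0: S(0,0) = 1.0900
  k=1: S(1,0) = 1.2290; S(1,1) = 0.9667
  k=2: S(2,0) = 1.3857; S(2,1) = 1.0900; S(2,2) = 0.8574
Terminal payoffs V(N, i) = max(K - S_T, 0):
  V(2,0) = 0.000000; V(2,1) = 0.070000; V(2,2) = 0.302576
Backward induction: V(k, i) = exp(-r*dt) * [p * V(k+1, i) + (1-p) * V(k+1, i+1)].
  V(1,0) = exp(-r*dt) * [p*0.000000 + (1-p)*0.070000] = 0.018611
  V(1,1) = exp(-r*dt) * [p*0.070000 + (1-p)*0.302576] = 0.127891
  V(0,0) = exp(-r*dt) * [p*0.018611 + (1-p)*0.127891] = 0.046617

Answer: Price = V(0,0) = 0.0466


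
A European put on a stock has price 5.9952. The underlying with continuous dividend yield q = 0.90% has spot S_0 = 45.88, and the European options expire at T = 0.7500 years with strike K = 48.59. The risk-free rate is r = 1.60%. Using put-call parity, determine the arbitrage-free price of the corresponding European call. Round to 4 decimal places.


Put-call parity: C - P = S_0 * exp(-qT) - K * exp(-rT).
S_0 * exp(-qT) = 45.8800 * 0.99327273 = 45.57135286
K * exp(-rT) = 48.5900 * 0.98807171 = 48.01040453
C = P + S*exp(-qT) - K*exp(-rT)
C = 5.9952 + 45.57135286 - 48.01040453 = 3.5561

Answer: Call price = 3.5561


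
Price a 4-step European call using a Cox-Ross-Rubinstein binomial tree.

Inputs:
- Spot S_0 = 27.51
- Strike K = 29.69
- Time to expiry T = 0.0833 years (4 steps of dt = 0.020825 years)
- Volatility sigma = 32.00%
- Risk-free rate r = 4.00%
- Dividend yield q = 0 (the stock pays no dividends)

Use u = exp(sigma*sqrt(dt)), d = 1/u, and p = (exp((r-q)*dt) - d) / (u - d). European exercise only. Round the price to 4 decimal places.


dt = T/N = 0.020825
u = exp(sigma*sqrt(dt)) = 1.047262; d = 1/u = 0.954871
p = (exp((r-q)*dt) - d) / (u - d) = 0.497477
Discount per step: exp(-r*dt) = 0.999167
Stock lattice S(k, i) with i counting down-moves:
  k=0: S(0,0) = 27.5100
  k=1: S(1,0) = 28.8102; S(1,1) = 26.2685
  k=2: S(2,0) = 30.1718; S(2,1) = 27.5100; S(2,2) = 25.0830
  k=3: S(3,0) = 31.5978; S(3,1) = 28.8102; S(3,2) = 26.2685; S(3,3) = 23.9511
  k=4: S(4,0) = 33.0911; S(4,1) = 30.1718; S(4,2) = 27.5100; S(4,3) = 25.0830; S(4,4) = 22.8702
Terminal payoffs V(N, i) = max(S_T - K, 0):
  V(4,0) = 3.401111; V(4,1) = 0.481783; V(4,2) = 0.000000; V(4,3) = 0.000000; V(4,4) = 0.000000
Backward induction: V(k, i) = exp(-r*dt) * [p * V(k+1, i) + (1-p) * V(k+1, i+1)].
  V(3,0) = exp(-r*dt) * [p*3.401111 + (1-p)*0.481783] = 1.932472
  V(3,1) = exp(-r*dt) * [p*0.481783 + (1-p)*0.000000] = 0.239476
  V(3,2) = exp(-r*dt) * [p*0.000000 + (1-p)*0.000000] = 0.000000
  V(3,3) = exp(-r*dt) * [p*0.000000 + (1-p)*0.000000] = 0.000000
  V(2,0) = exp(-r*dt) * [p*1.932472 + (1-p)*0.239476] = 1.080802
  V(2,1) = exp(-r*dt) * [p*0.239476 + (1-p)*0.000000] = 0.119035
  V(2,2) = exp(-r*dt) * [p*0.000000 + (1-p)*0.000000] = 0.000000
  V(1,0) = exp(-r*dt) * [p*1.080802 + (1-p)*0.119035] = 0.596995
  V(1,1) = exp(-r*dt) * [p*0.119035 + (1-p)*0.000000] = 0.059168
  V(0,0) = exp(-r*dt) * [p*0.596995 + (1-p)*0.059168] = 0.326452

Answer: Price = V(0,0) = 0.3265


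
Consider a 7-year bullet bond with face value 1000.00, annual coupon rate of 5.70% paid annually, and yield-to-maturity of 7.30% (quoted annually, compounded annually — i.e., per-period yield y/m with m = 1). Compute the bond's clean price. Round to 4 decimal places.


Coupon per period c = face * coupon_rate / m = 57.000000
Periods per year m = 1; per-period yield y/m = 0.073000
Number of cashflows N = 7
Cashflows (t years, CF_t, discount factor 1/(1+y/m)^(m*t), PV):
  t = 1.0000: CF_t = 57.000000, DF = 0.931966, PV = 53.122088
  t = 2.0000: CF_t = 57.000000, DF = 0.868561, PV = 49.508003
  t = 3.0000: CF_t = 57.000000, DF = 0.809470, PV = 46.139798
  t = 4.0000: CF_t = 57.000000, DF = 0.754399, PV = 43.000744
  t = 5.0000: CF_t = 57.000000, DF = 0.703075, PV = 40.075251
  t = 6.0000: CF_t = 57.000000, DF = 0.655242, PV = 37.348789
  t = 7.0000: CF_t = 1057.000000, DF = 0.610663, PV = 645.471295
Price P = sum_t PV_t = 914.665968

Answer: Price = 914.6660


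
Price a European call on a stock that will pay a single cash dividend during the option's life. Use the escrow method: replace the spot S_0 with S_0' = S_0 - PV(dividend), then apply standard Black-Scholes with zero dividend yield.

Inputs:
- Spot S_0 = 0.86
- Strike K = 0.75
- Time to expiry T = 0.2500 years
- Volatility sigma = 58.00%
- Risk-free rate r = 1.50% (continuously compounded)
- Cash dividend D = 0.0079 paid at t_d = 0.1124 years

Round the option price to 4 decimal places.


Answer: Price = 0.1539

Derivation:
PV(D) = D * exp(-r * t_d) = 0.0079 * 0.99831542 = 0.00788669
S_0' = S_0 - PV(D) = 0.8600 - 0.00788669 = 0.85211331
d1 = (ln(S_0'/K) + (r + sigma^2/2)*T) / (sigma*sqrt(T)) = 0.59809070
d2 = d1 - sigma*sqrt(T) = 0.30809070
exp(-rT) = 0.99625702
N(d1) = 0.72511029; N(d2) = 0.62099334
C = S_0' * N(d1) - K * exp(-rT) * N(d2) = 0.85211331 * 0.72511029 - 0.7500 * 0.99625702 * 0.62099334 = 0.1539


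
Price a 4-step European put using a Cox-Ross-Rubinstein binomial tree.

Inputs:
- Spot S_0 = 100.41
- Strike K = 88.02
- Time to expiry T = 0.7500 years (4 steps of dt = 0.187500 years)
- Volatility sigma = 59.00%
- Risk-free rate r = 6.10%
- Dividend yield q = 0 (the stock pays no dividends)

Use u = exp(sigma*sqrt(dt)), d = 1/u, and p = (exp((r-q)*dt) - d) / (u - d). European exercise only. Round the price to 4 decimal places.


dt = T/N = 0.187500
u = exp(sigma*sqrt(dt)) = 1.291078; d = 1/u = 0.774547
p = (exp((r-q)*dt) - d) / (u - d) = 0.458746
Discount per step: exp(-r*dt) = 0.988628
Stock lattice S(k, i) with i counting down-moves:
  k=0: S(0,0) = 100.4100
  k=1: S(1,0) = 129.6371; S(1,1) = 77.7722
  k=2: S(2,0) = 167.3717; S(2,1) = 100.4100; S(2,2) = 60.2382
  k=3: S(3,0) = 216.0898; S(3,1) = 129.6371; S(3,2) = 77.7722; S(3,3) = 46.6573
  k=4: S(4,0) = 278.9888; S(4,1) = 167.3717; S(4,2) = 100.4100; S(4,3) = 60.2382; S(4,4) = 36.1382
Terminal payoffs V(N, i) = max(K - S_T, 0):
  V(4,0) = 0.000000; V(4,1) = 0.000000; V(4,2) = 0.000000; V(4,3) = 27.781793; V(4,4) = 51.881751
Backward induction: V(k, i) = exp(-r*dt) * [p * V(k+1, i) + (1-p) * V(k+1, i+1)].
  V(3,0) = exp(-r*dt) * [p*0.000000 + (1-p)*0.000000] = 0.000000
  V(3,1) = exp(-r*dt) * [p*0.000000 + (1-p)*0.000000] = 0.000000
  V(3,2) = exp(-r*dt) * [p*0.000000 + (1-p)*27.781793] = 14.866007
  V(3,3) = exp(-r*dt) * [p*27.781793 + (1-p)*51.881751] = 40.361710
  V(2,0) = exp(-r*dt) * [p*0.000000 + (1-p)*0.000000] = 0.000000
  V(2,1) = exp(-r*dt) * [p*0.000000 + (1-p)*14.866007] = 7.954784
  V(2,2) = exp(-r*dt) * [p*14.866007 + (1-p)*40.361710] = 28.339668
  V(1,0) = exp(-r*dt) * [p*0.000000 + (1-p)*7.954784] = 4.256596
  V(1,1) = exp(-r*dt) * [p*7.954784 + (1-p)*28.339668] = 18.772249
  V(0,0) = exp(-r*dt) * [p*4.256596 + (1-p)*18.772249] = 11.975498

Answer: Price = V(0,0) = 11.9755


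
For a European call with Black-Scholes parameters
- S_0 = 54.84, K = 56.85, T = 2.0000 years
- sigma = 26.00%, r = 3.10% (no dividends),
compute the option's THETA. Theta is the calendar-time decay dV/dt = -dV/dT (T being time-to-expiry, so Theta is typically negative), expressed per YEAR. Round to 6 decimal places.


Answer: Theta = -2.700595

Derivation:
d1 = 0.2545683258; d2 = -0.1131272005
phi(d1) = 0.3862227322; exp(-qT) = 1.0000000000; exp(-rT) = 0.9398828868
Theta = -S*exp(-qT)*phi(d1)*sigma/(2*sqrt(T)) - r*K*exp(-rT)*N(d2) + q*S*exp(-qT)*N(d1)
N(d1) = 0.6004717371; N(d2) = 0.4549648553; sqrt(T) = 1.4142135624
Term 1 = -54.8400 * 1.0000000000 * 0.3862227322 * 0.2600 / (2 * 1.4142135624) = -1.9469896030
Term 2 = -0.0310 * 56.8500 * 0.9398828868 * 0.4549648553 = -0.7536049718
Term 3 = 0 (no dividend yield, q = 0)
Theta = -1.9469896030 + (-0.7536049718) + (0.0000000000) = -2.700595


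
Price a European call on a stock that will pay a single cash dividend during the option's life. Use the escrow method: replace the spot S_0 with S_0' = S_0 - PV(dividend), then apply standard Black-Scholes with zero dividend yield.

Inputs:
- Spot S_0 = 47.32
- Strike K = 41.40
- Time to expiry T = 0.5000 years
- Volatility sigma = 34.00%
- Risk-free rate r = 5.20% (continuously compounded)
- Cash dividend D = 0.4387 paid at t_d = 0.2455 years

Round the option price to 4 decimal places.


PV(D) = D * exp(-r * t_d) = 0.4387 * 0.98731514 = 0.43313515
S_0' = S_0 - PV(D) = 47.3200 - 0.43313515 = 46.88686485
d1 = (ln(S_0'/K) + (r + sigma^2/2)*T) / (sigma*sqrt(T)) = 0.74602547
d2 = d1 - sigma*sqrt(T) = 0.50560917
exp(-rT) = 0.97433509
N(d1) = 0.77217399; N(d2) = 0.69343448
C = S_0' * N(d1) - K * exp(-rT) * N(d2) = 46.88686485 * 0.77217399 - 41.4000 * 0.97433509 * 0.69343448 = 8.2334

Answer: Price = 8.2334


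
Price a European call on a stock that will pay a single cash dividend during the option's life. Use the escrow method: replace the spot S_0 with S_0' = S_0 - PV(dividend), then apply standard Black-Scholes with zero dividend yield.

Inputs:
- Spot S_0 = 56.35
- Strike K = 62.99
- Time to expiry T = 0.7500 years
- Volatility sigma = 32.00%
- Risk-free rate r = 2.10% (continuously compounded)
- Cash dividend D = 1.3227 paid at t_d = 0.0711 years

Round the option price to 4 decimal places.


PV(D) = D * exp(-r * t_d) = 1.3227 * 0.99850801 = 1.32072655
S_0' = S_0 - PV(D) = 56.3500 - 1.32072655 = 55.02927345
d1 = (ln(S_0'/K) + (r + sigma^2/2)*T) / (sigma*sqrt(T)) = -0.29214175
d2 = d1 - sigma*sqrt(T) = -0.56926987
exp(-rT) = 0.98437338
N(d1) = 0.38508912; N(d2) = 0.28458650
C = S_0' * N(d1) - K * exp(-rT) * N(d2) = 55.02927345 * 0.38508912 - 62.9900 * 0.98437338 * 0.28458650 = 3.5452

Answer: Price = 3.5452


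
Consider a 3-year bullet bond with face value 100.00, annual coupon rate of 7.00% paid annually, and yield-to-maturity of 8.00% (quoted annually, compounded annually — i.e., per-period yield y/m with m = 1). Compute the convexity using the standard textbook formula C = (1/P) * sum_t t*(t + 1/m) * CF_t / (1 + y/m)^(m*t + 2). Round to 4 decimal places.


Answer: Convexity = 9.4008

Derivation:
Coupon per period c = face * coupon_rate / m = 7.000000
Periods per year m = 1; per-period yield y/m = 0.080000
Number of cashflows N = 3
Cashflows (t years, CF_t, discount factor 1/(1+y/m)^(m*t), PV):
  t = 1.0000: CF_t = 7.000000, DF = 0.925926, PV = 6.481481
  t = 2.0000: CF_t = 7.000000, DF = 0.857339, PV = 6.001372
  t = 3.0000: CF_t = 107.000000, DF = 0.793832, PV = 84.940050
Price P = sum_t PV_t = 97.422903
Convexity numerator sum_t t*(t + 1/m) * CF_t / (1+y/m)^(m*t + 2):
  t = 1.0000: term = 11.113651
  t = 2.0000: term = 30.871254
  t = 3.0000: term = 873.868825
Convexity = (1/P) * sum = 915.853730 / 97.422903 = 9.400805


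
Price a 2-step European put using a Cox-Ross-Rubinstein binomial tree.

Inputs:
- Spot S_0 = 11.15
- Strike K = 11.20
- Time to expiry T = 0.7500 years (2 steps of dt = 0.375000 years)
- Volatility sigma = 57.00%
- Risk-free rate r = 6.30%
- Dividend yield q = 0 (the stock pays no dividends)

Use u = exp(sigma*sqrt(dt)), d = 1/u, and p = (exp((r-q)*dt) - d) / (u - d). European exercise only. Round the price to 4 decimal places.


Answer: Price = V(0,0) = 1.6714

Derivation:
dt = T/N = 0.375000
u = exp(sigma*sqrt(dt)) = 1.417723; d = 1/u = 0.705356
p = (exp((r-q)*dt) - d) / (u - d) = 0.447171
Discount per step: exp(-r*dt) = 0.976652
Stock lattice S(k, i) with i counting down-moves:
  k=0: S(0,0) = 11.1500
  k=1: S(1,0) = 15.8076; S(1,1) = 7.8647
  k=2: S(2,0) = 22.4108; S(2,1) = 11.1500; S(2,2) = 5.5474
Terminal payoffs V(N, i) = max(K - S_T, 0):
  V(2,0) = 0.000000; V(2,1) = 0.050000; V(2,2) = 5.652569
Backward induction: V(k, i) = exp(-r*dt) * [p * V(k+1, i) + (1-p) * V(k+1, i+1)].
  V(1,0) = exp(-r*dt) * [p*0.000000 + (1-p)*0.050000] = 0.026996
  V(1,1) = exp(-r*dt) * [p*0.050000 + (1-p)*5.652569] = 3.073779
  V(0,0) = exp(-r*dt) * [p*0.026996 + (1-p)*3.073779] = 1.671389


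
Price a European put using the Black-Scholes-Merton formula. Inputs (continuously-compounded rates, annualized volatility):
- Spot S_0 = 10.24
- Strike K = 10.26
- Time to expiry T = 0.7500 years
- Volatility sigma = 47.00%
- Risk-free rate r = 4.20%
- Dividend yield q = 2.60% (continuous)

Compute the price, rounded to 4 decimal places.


d1 = (ln(S/K) + (r - q + 0.5*sigma^2) * T) / (sigma * sqrt(T)) = 0.22820391
d2 = d1 - sigma * sqrt(T) = -0.17882803
exp(-rT) = 0.96899096; exp(-qT) = 0.98068890
P = K * exp(-rT) * N(-d2) - S_0 * exp(-qT) * N(-d1)
N(-d1) = 0.40974386; N(-d2) = 0.57096363
P = 10.2600 * 0.96899096 * 0.57096363 - 10.2400 * 0.98068890 * 0.40974386 = 1.5617

Answer: Price = 1.5617


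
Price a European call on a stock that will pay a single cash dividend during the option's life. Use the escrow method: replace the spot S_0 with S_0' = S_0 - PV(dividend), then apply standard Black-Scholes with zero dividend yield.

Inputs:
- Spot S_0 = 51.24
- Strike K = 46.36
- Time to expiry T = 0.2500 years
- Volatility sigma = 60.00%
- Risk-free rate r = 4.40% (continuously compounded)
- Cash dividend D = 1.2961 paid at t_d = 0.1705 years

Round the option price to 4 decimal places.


Answer: Price = 7.9915

Derivation:
PV(D) = D * exp(-r * t_d) = 1.2961 * 0.99252607 = 1.28641304
S_0' = S_0 - PV(D) = 51.2400 - 1.28641304 = 49.95358696
d1 = (ln(S_0'/K) + (r + sigma^2/2)*T) / (sigma*sqrt(T)) = 0.43552432
d2 = d1 - sigma*sqrt(T) = 0.13552432
exp(-rT) = 0.98906028
N(d1) = 0.66840905; N(d2) = 0.55390133
C = S_0' * N(d1) - K * exp(-rT) * N(d2) = 49.95358696 * 0.66840905 - 46.3600 * 0.98906028 * 0.55390133 = 7.9915


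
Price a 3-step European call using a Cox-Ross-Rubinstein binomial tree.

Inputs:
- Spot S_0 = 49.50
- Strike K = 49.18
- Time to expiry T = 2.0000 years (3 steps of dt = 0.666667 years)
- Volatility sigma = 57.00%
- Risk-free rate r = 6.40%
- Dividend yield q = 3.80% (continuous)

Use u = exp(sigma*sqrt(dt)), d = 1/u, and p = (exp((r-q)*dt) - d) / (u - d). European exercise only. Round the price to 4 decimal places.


dt = T/N = 0.666667
u = exp(sigma*sqrt(dt)) = 1.592656; d = 1/u = 0.627882
p = (exp((r-q)*dt) - d) / (u - d) = 0.403828
Discount per step: exp(-r*dt) = 0.958231
Stock lattice S(k, i) with i counting down-moves:
  k=0: S(0,0) = 49.5000
  k=1: S(1,0) = 78.8365; S(1,1) = 31.0802
  k=2: S(2,0) = 125.5594; S(2,1) = 49.5000; S(2,2) = 19.5147
  k=3: S(3,0) = 199.9729; S(3,1) = 78.8365; S(3,2) = 31.0802; S(3,3) = 12.2529
Terminal payoffs V(N, i) = max(S_T - K, 0):
  V(3,0) = 150.792893; V(3,1) = 29.656471; V(3,2) = 0.000000; V(3,3) = 0.000000
Backward induction: V(k, i) = exp(-r*dt) * [p * V(k+1, i) + (1-p) * V(k+1, i+1)].
  V(2,0) = exp(-r*dt) * [p*150.792893 + (1-p)*29.656471] = 75.292704
  V(2,1) = exp(-r*dt) * [p*29.656471 + (1-p)*0.000000] = 11.475871
  V(2,2) = exp(-r*dt) * [p*0.000000 + (1-p)*0.000000] = 0.000000
  V(1,0) = exp(-r*dt) * [p*75.292704 + (1-p)*11.475871] = 35.691100
  V(1,1) = exp(-r*dt) * [p*11.475871 + (1-p)*0.000000] = 4.440704
  V(0,0) = exp(-r*dt) * [p*35.691100 + (1-p)*4.440704] = 16.347876

Answer: Price = V(0,0) = 16.3479


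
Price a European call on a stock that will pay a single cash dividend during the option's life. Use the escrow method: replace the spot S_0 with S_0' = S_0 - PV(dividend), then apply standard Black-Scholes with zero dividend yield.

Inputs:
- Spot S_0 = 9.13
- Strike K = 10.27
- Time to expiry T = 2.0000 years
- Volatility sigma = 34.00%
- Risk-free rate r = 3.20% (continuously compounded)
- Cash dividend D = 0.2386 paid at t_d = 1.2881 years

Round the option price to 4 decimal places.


Answer: Price = 1.4178

Derivation:
PV(D) = D * exp(-r * t_d) = 0.2386 * 0.95961876 = 0.22896504
S_0' = S_0 - PV(D) = 9.1300 - 0.22896504 = 8.90103496
d1 = (ln(S_0'/K) + (r + sigma^2/2)*T) / (sigma*sqrt(T)) = 0.07599429
d2 = d1 - sigma*sqrt(T) = -0.40483832
exp(-rT) = 0.93800500
N(d1) = 0.53028818; N(d2) = 0.34279818
C = S_0' * N(d1) - K * exp(-rT) * N(d2) = 8.90103496 * 0.53028818 - 10.2700 * 0.93800500 * 0.34279818 = 1.4178


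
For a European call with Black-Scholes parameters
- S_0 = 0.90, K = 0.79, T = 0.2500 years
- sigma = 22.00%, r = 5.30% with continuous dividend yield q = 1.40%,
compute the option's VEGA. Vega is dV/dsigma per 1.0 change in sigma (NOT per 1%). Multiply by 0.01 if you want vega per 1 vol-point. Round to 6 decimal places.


Answer: Vega = 0.073997

Derivation:
d1 = 1.3287437988; d2 = 1.2187437988
phi(d1) = 0.1650150537; exp(-qT) = 0.9965061179; exp(-rT) = 0.9868373948
Vega = S * exp(-qT) * phi(d1) * sqrt(T) = 0.9000 * 0.9965061179 * 0.1650150537 * 0.5000000000 = 0.073997


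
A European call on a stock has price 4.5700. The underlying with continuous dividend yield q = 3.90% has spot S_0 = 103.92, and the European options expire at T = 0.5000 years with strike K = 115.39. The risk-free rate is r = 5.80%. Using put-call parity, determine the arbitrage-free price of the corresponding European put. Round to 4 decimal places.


Answer: Put price = 14.7486

Derivation:
Put-call parity: C - P = S_0 * exp(-qT) - K * exp(-rT).
S_0 * exp(-qT) = 103.9200 * 0.98068890 = 101.91318999
K * exp(-rT) = 115.3900 * 0.97141646 = 112.09174583
P = C - S*exp(-qT) + K*exp(-rT)
P = 4.5700 - 101.91318999 + 112.09174583 = 14.7486


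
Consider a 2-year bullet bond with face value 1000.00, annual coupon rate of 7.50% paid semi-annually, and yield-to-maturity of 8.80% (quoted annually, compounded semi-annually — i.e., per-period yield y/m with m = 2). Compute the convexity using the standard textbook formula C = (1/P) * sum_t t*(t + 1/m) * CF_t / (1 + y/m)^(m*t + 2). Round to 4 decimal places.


Answer: Convexity = 4.2605

Derivation:
Coupon per period c = face * coupon_rate / m = 37.500000
Periods per year m = 2; per-period yield y/m = 0.044000
Number of cashflows N = 4
Cashflows (t years, CF_t, discount factor 1/(1+y/m)^(m*t), PV):
  t = 0.5000: CF_t = 37.500000, DF = 0.957854, PV = 35.919540
  t = 1.0000: CF_t = 37.500000, DF = 0.917485, PV = 34.405690
  t = 1.5000: CF_t = 37.500000, DF = 0.878817, PV = 32.955642
  t = 2.0000: CF_t = 1037.500000, DF = 0.841779, PV = 873.345548
Price P = sum_t PV_t = 976.626420
Convexity numerator sum_t t*(t + 1/m) * CF_t / (1+y/m)^(m*t + 2):
  t = 0.5000: term = 16.477821
  t = 1.0000: term = 47.350060
  t = 1.5000: term = 90.708927
  t = 2.0000: term = 4006.407477
Convexity = (1/P) * sum = 4160.944285 / 976.626420 = 4.260528


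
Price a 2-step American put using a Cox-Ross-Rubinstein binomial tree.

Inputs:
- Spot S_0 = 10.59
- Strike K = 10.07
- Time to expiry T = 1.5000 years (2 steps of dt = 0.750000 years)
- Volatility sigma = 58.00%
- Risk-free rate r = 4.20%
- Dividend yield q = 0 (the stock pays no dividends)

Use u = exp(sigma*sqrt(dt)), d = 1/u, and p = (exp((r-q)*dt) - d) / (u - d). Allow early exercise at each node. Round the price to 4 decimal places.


dt = T/N = 0.750000
u = exp(sigma*sqrt(dt)) = 1.652509; d = 1/u = 0.605140
p = (exp((r-q)*dt) - d) / (u - d) = 0.407556
Discount per step: exp(-r*dt) = 0.968991
Stock lattice S(k, i) with i counting down-moves:
  k=0: S(0,0) = 10.5900
  k=1: S(1,0) = 17.5001; S(1,1) = 6.4084
  k=2: S(2,0) = 28.9190; S(2,1) = 10.5900; S(2,2) = 3.8780
Terminal payoffs V(N, i) = max(K - S_T, 0):
  V(2,0) = 0.000000; V(2,1) = 0.000000; V(2,2) = 6.191996
Backward induction: V(k, i) = exp(-r*dt) * [p * V(k+1, i) + (1-p) * V(k+1, i+1)]; then take max(V_cont, immediate exercise) for American.
  V(1,0) = exp(-r*dt) * [p*0.000000 + (1-p)*0.000000] = 0.000000; exercise = 0.000000; V(1,0) = max -> 0.000000
  V(1,1) = exp(-r*dt) * [p*0.000000 + (1-p)*6.191996] = 3.554659; exercise = 3.661563; V(1,1) = max -> 3.661563
  V(0,0) = exp(-r*dt) * [p*0.000000 + (1-p)*3.661563] = 2.102005; exercise = 0.000000; V(0,0) = max -> 2.102005

Answer: Price = V(0,0) = 2.1020


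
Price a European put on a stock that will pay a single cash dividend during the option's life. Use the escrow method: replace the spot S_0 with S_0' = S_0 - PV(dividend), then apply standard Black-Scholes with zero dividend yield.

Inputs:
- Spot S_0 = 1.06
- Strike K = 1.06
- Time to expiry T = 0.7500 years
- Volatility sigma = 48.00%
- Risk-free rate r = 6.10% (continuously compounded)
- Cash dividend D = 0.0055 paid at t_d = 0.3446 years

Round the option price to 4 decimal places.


PV(D) = D * exp(-r * t_d) = 0.0055 * 0.97919879 = 0.00538559
S_0' = S_0 - PV(D) = 1.0600 - 0.00538559 = 1.05461441
d1 = (ln(S_0'/K) + (r + sigma^2/2)*T) / (sigma*sqrt(T)) = 0.30564996
d2 = d1 - sigma*sqrt(T) = -0.11004224
exp(-rT) = 0.95528075
N(-d1) = 0.37993559; N(-d2) = 0.54381206
P = K * exp(-rT) * N(-d2) - S_0' * N(-d1) = 1.0600 * 0.95528075 * 0.54381206 - 1.05461441 * 0.37993559 = 0.1500

Answer: Price = 0.1500


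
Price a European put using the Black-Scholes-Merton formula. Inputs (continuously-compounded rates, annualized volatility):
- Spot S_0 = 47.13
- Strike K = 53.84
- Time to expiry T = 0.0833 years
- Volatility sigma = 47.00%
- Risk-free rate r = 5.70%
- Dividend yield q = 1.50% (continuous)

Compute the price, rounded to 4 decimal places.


d1 = (ln(S/K) + (r - q + 0.5*sigma^2) * T) / (sigma * sqrt(T)) = -0.88763512
d2 = d1 - sigma * sqrt(T) = -1.02328529
exp(-rT) = 0.99526315; exp(-qT) = 0.99875128
P = K * exp(-rT) * N(-d2) - S_0 * exp(-qT) * N(-d1)
N(-d1) = 0.81263147; N(-d2) = 0.84691351
P = 53.8400 * 0.99526315 * 0.84691351 - 47.1300 * 0.99875128 * 0.81263147 = 7.1303

Answer: Price = 7.1303


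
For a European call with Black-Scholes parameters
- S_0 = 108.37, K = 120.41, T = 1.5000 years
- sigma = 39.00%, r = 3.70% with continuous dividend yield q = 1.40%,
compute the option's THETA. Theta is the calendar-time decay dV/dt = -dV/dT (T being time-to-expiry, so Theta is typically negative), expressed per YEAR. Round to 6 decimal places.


d1 = 0.0904923413; d2 = -0.3871581586
phi(d1) = 0.3973121778; exp(-qT) = 0.9792189646; exp(-rT) = 0.9460120237
Theta = -S*exp(-qT)*phi(d1)*sigma/(2*sqrt(T)) - r*K*exp(-rT)*N(d2) + q*S*exp(-qT)*N(d1)
N(d1) = 0.5360520101; N(d2) = 0.3493195620; sqrt(T) = 1.2247448714
Term 1 = -108.3700 * 0.9792189646 * 0.3973121778 * 0.3900 / (2 * 1.2247448714) = -6.7128933534
Term 2 = -0.0370 * 120.4100 * 0.9460120237 * 0.3493195620 = -1.4722577315
Term 3 = 0.0140 * 108.3700 * 0.9792189646 * 0.5360520101 = 0.7963864347
Theta = -6.7128933534 + (-1.4722577315) + (0.7963864347) = -7.388765

Answer: Theta = -7.388765


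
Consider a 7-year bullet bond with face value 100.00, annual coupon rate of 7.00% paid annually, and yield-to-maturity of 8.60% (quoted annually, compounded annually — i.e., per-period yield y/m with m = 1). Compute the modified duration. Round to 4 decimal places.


Coupon per period c = face * coupon_rate / m = 7.000000
Periods per year m = 1; per-period yield y/m = 0.086000
Number of cashflows N = 7
Cashflows (t years, CF_t, discount factor 1/(1+y/m)^(m*t), PV):
  t = 1.0000: CF_t = 7.000000, DF = 0.920810, PV = 6.445672
  t = 2.0000: CF_t = 7.000000, DF = 0.847892, PV = 5.935241
  t = 3.0000: CF_t = 7.000000, DF = 0.780747, PV = 5.465232
  t = 4.0000: CF_t = 7.000000, DF = 0.718920, PV = 5.032442
  t = 5.0000: CF_t = 7.000000, DF = 0.661989, PV = 4.633924
  t = 6.0000: CF_t = 7.000000, DF = 0.609566, PV = 4.266965
  t = 7.0000: CF_t = 107.000000, DF = 0.561295, PV = 60.058572
Price P = sum_t PV_t = 91.838048
First compute Macaulay numerator sum_t t * PV_t:
  t * PV_t at t = 1.0000: 6.445672
  t * PV_t at t = 2.0000: 11.870483
  t * PV_t at t = 3.0000: 16.395695
  t * PV_t at t = 4.0000: 20.129766
  t * PV_t at t = 5.0000: 23.169620
  t * PV_t at t = 6.0000: 25.601790
  t * PV_t at t = 7.0000: 420.410003
Macaulay duration D = 524.023030 / 91.838048 = 5.705947
Modified duration = D / (1 + y/m) = 5.705947 / (1 + 0.086000) = 5.254095

Answer: Modified duration = 5.2541


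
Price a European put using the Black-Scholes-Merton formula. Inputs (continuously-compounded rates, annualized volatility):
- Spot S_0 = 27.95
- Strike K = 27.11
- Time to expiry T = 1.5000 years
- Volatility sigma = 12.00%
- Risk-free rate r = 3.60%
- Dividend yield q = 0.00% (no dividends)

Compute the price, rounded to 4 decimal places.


Answer: Price = 0.6906

Derivation:
d1 = (ln(S/K) + (r - q + 0.5*sigma^2) * T) / (sigma * sqrt(T)) = 0.64853327
d2 = d1 - sigma * sqrt(T) = 0.50156389
exp(-rT) = 0.94743211; exp(-qT) = 1.00000000
P = K * exp(-rT) * N(-d2) - S_0 * exp(-qT) * N(-d1)
N(-d1) = 0.25832005; N(-d2) = 0.30798716
P = 27.1100 * 0.94743211 * 0.30798716 - 27.9500 * 1.00000000 * 0.25832005 = 0.6906


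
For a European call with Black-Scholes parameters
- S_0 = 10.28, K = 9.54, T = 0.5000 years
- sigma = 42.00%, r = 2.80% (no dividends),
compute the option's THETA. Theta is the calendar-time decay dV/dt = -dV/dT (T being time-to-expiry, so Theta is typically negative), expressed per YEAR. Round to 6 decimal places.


d1 = 0.4471836709; d2 = 0.1501988228
phi(d1) = 0.3609827337; exp(-qT) = 1.0000000000; exp(-rT) = 0.9860975443
Theta = -S*exp(-qT)*phi(d1)*sigma/(2*sqrt(T)) - r*K*exp(-rT)*N(d2) + q*S*exp(-qT)*N(d1)
N(d1) = 0.6726287748; N(d2) = 0.5596961227; sqrt(T) = 0.7071067812
Term 1 = -10.2800 * 1.0000000000 * 0.3609827337 * 0.4200 / (2 * 0.7071067812) = -1.1020818160
Term 2 = -0.0280 * 9.5400 * 0.9860975443 * 0.5596961227 = -0.1474275274
Term 3 = 0 (no dividend yield, q = 0)
Theta = -1.1020818160 + (-0.1474275274) + (0.0000000000) = -1.249509

Answer: Theta = -1.249509


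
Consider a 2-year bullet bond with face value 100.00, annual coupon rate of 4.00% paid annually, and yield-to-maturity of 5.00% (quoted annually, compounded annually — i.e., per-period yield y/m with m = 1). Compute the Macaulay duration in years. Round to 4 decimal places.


Answer: Macaulay duration = 1.9612 years

Derivation:
Coupon per period c = face * coupon_rate / m = 4.000000
Periods per year m = 1; per-period yield y/m = 0.050000
Number of cashflows N = 2
Cashflows (t years, CF_t, discount factor 1/(1+y/m)^(m*t), PV):
  t = 1.0000: CF_t = 4.000000, DF = 0.952381, PV = 3.809524
  t = 2.0000: CF_t = 104.000000, DF = 0.907029, PV = 94.331066
Price P = sum_t PV_t = 98.140590
Macaulay numerator sum_t t * PV_t:
  t * PV_t at t = 1.0000: 3.809524
  t * PV_t at t = 2.0000: 188.662132
Macaulay duration D = (sum_t t * PV_t) / P = 192.471655 / 98.140590 = 1.961183


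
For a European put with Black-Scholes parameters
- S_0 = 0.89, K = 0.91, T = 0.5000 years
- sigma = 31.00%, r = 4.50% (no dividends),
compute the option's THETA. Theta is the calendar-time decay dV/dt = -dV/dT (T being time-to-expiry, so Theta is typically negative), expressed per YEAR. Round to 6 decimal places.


d1 = 0.1108645953; d2 = -0.1083385068
phi(d1) = 0.3964981069; exp(-qT) = 1.0000000000; exp(-rT) = 0.9777512372
Theta = -S*exp(-qT)*phi(d1)*sigma/(2*sqrt(T)) + r*K*exp(-rT)*N(-d2) - q*S*exp(-qT)*N(-d1)
N(-d1) = 0.4558618607; N(-d2) = 0.5431364108; sqrt(T) = 0.7071067812
Term 1 = -0.8900 * 1.0000000000 * 0.3964981069 * 0.3100 / (2 * 0.7071067812) = -0.0773531174
Term 2 = 0.0450 * 0.9100 * 0.9777512372 * 0.5431364108 = 0.0217465916
Term 3 = 0 (no dividend yield, q = 0)
Theta = -0.0773531174 + (0.0217465916) + (0.0000000000) = -0.055607

Answer: Theta = -0.055607


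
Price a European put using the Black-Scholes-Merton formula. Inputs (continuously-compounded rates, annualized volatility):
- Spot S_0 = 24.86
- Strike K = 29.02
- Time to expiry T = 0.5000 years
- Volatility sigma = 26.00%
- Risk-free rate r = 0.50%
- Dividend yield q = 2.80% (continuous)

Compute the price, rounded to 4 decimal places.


Answer: Price = 4.9200

Derivation:
d1 = (ln(S/K) + (r - q + 0.5*sigma^2) * T) / (sigma * sqrt(T)) = -0.81222180
d2 = d1 - sigma * sqrt(T) = -0.99606956
exp(-rT) = 0.99750312; exp(-qT) = 0.98609754
P = K * exp(-rT) * N(-d2) - S_0 * exp(-qT) * N(-d1)
N(-d1) = 0.79166781; N(-d2) = 0.84039183
P = 29.0200 * 0.99750312 * 0.84039183 - 24.8600 * 0.98609754 * 0.79166781 = 4.9200


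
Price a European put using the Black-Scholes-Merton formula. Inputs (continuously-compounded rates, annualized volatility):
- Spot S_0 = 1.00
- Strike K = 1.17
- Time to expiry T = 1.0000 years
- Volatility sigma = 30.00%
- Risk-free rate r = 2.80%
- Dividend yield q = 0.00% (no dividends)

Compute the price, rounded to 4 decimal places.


d1 = (ln(S/K) + (r - q + 0.5*sigma^2) * T) / (sigma * sqrt(T)) = -0.28001250
d2 = d1 - sigma * sqrt(T) = -0.58001250
exp(-rT) = 0.97238837; exp(-qT) = 1.00000000
P = K * exp(-rT) * N(-d2) - S_0 * exp(-qT) * N(-d1)
N(-d1) = 0.61026604; N(-d2) = 0.71904690
P = 1.1700 * 0.97238837 * 0.71904690 - 1.0000 * 1.00000000 * 0.61026604 = 0.2078

Answer: Price = 0.2078


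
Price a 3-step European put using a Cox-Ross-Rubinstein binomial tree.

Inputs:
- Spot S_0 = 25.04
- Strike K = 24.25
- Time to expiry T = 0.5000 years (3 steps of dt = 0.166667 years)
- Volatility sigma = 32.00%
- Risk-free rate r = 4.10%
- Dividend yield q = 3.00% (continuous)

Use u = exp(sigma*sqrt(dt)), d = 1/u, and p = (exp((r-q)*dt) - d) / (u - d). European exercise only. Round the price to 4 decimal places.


dt = T/N = 0.166667
u = exp(sigma*sqrt(dt)) = 1.139557; d = 1/u = 0.877534
p = (exp((r-q)*dt) - d) / (u - d) = 0.474390
Discount per step: exp(-r*dt) = 0.993190
Stock lattice S(k, i) with i counting down-moves:
  k=0: S(0,0) = 25.0400
  k=1: S(1,0) = 28.5345; S(1,1) = 21.9735
  k=2: S(2,0) = 32.5167; S(2,1) = 25.0400; S(2,2) = 19.2825
  k=3: S(3,0) = 37.0546; S(3,1) = 28.5345; S(3,2) = 21.9735; S(3,3) = 16.9210
Terminal payoffs V(N, i) = max(K - S_T, 0):
  V(3,0) = 0.000000; V(3,1) = 0.000000; V(3,2) = 2.276546; V(3,3) = 7.328988
Backward induction: V(k, i) = exp(-r*dt) * [p * V(k+1, i) + (1-p) * V(k+1, i+1)].
  V(2,0) = exp(-r*dt) * [p*0.000000 + (1-p)*0.000000] = 0.000000
  V(2,1) = exp(-r*dt) * [p*0.000000 + (1-p)*2.276546] = 1.188427
  V(2,2) = exp(-r*dt) * [p*2.276546 + (1-p)*7.328988] = 4.898573
  V(1,0) = exp(-r*dt) * [p*0.000000 + (1-p)*1.188427] = 0.620396
  V(1,1) = exp(-r*dt) * [p*1.188427 + (1-p)*4.898573] = 3.117144
  V(0,0) = exp(-r*dt) * [p*0.620396 + (1-p)*3.117144] = 1.919550

Answer: Price = V(0,0) = 1.9196


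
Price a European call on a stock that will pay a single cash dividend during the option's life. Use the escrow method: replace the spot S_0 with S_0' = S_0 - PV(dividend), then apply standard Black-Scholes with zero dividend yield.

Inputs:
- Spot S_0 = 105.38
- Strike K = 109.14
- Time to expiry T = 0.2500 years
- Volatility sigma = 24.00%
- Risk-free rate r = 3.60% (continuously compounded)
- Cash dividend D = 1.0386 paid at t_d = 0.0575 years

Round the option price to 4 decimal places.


Answer: Price = 3.4003

Derivation:
PV(D) = D * exp(-r * t_d) = 1.0386 * 0.99793214 = 1.03645232
S_0' = S_0 - PV(D) = 105.3800 - 1.03645232 = 104.34354768
d1 = (ln(S_0'/K) + (r + sigma^2/2)*T) / (sigma*sqrt(T)) = -0.23952220
d2 = d1 - sigma*sqrt(T) = -0.35952220
exp(-rT) = 0.99104038
N(d1) = 0.40535034; N(d2) = 0.35960224
C = S_0' * N(d1) - K * exp(-rT) * N(d2) = 104.34354768 * 0.40535034 - 109.1400 * 0.99104038 * 0.35960224 = 3.4003


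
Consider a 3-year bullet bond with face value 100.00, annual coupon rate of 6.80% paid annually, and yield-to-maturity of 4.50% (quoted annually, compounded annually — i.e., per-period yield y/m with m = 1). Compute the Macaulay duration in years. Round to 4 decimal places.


Answer: Macaulay duration = 2.8190 years

Derivation:
Coupon per period c = face * coupon_rate / m = 6.800000
Periods per year m = 1; per-period yield y/m = 0.045000
Number of cashflows N = 3
Cashflows (t years, CF_t, discount factor 1/(1+y/m)^(m*t), PV):
  t = 1.0000: CF_t = 6.800000, DF = 0.956938, PV = 6.507177
  t = 2.0000: CF_t = 6.800000, DF = 0.915730, PV = 6.226964
  t = 3.0000: CF_t = 106.800000, DF = 0.876297, PV = 93.588477
Price P = sum_t PV_t = 106.322618
Macaulay numerator sum_t t * PV_t:
  t * PV_t at t = 1.0000: 6.507177
  t * PV_t at t = 2.0000: 12.453927
  t * PV_t at t = 3.0000: 280.765432
Macaulay duration D = (sum_t t * PV_t) / P = 299.726536 / 106.322618 = 2.819029


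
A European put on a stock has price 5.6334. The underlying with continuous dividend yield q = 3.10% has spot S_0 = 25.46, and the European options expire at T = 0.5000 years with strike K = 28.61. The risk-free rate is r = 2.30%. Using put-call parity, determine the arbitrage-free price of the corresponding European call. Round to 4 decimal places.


Answer: Call price = 2.4189

Derivation:
Put-call parity: C - P = S_0 * exp(-qT) - K * exp(-rT).
S_0 * exp(-qT) = 25.4600 * 0.98461951 = 25.06841264
K * exp(-rT) = 28.6100 * 0.98856587 = 28.28286961
C = P + S*exp(-qT) - K*exp(-rT)
C = 5.6334 + 25.06841264 - 28.28286961 = 2.4189


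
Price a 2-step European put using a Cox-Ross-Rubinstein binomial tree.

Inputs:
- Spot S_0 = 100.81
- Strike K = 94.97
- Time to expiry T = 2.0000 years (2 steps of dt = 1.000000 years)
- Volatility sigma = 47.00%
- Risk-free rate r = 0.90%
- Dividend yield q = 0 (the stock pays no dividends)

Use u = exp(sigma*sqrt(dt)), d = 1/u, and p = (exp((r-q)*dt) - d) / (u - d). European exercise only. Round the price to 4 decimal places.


dt = T/N = 1.000000
u = exp(sigma*sqrt(dt)) = 1.599994; d = 1/u = 0.625002
p = (exp((r-q)*dt) - d) / (u - d) = 0.393889
Discount per step: exp(-r*dt) = 0.991040
Stock lattice S(k, i) with i counting down-moves:
  k=0: S(0,0) = 100.8100
  k=1: S(1,0) = 161.2954; S(1,1) = 63.0065
  k=2: S(2,0) = 258.0717; S(2,1) = 100.8100; S(2,2) = 39.3792
Terminal payoffs V(N, i) = max(K - S_T, 0):
  V(2,0) = 0.000000; V(2,1) = 0.000000; V(2,2) = 55.590808
Backward induction: V(k, i) = exp(-r*dt) * [p * V(k+1, i) + (1-p) * V(k+1, i+1)].
  V(1,0) = exp(-r*dt) * [p*0.000000 + (1-p)*0.000000] = 0.000000
  V(1,1) = exp(-r*dt) * [p*0.000000 + (1-p)*55.590808] = 33.392327
  V(0,0) = exp(-r*dt) * [p*0.000000 + (1-p)*33.392327] = 20.058127

Answer: Price = V(0,0) = 20.0581


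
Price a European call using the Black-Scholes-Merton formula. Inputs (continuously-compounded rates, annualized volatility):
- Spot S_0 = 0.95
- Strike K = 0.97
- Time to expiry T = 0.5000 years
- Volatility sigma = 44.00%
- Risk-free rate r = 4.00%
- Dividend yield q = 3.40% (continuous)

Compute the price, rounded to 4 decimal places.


Answer: Price = 0.1083

Derivation:
d1 = (ln(S/K) + (r - q + 0.5*sigma^2) * T) / (sigma * sqrt(T)) = 0.09824257
d2 = d1 - sigma * sqrt(T) = -0.21288442
exp(-rT) = 0.98019867; exp(-qT) = 0.98314368
C = S_0 * exp(-qT) * N(d1) - K * exp(-rT) * N(d2)
N(d1) = 0.53913016; N(d2) = 0.41570856
C = 0.9500 * 0.98314368 * 0.53913016 - 0.9700 * 0.98019867 * 0.41570856 = 0.1083


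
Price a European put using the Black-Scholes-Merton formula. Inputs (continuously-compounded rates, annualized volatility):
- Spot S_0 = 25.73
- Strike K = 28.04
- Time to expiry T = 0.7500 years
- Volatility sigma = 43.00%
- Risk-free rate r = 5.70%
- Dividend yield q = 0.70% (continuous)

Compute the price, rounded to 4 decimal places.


d1 = (ln(S/K) + (r - q + 0.5*sigma^2) * T) / (sigma * sqrt(T)) = 0.05602463
d2 = d1 - sigma * sqrt(T) = -0.31636629
exp(-rT) = 0.95815090; exp(-qT) = 0.99476376
P = K * exp(-rT) * N(-d2) - S_0 * exp(-qT) * N(-d1)
N(-d1) = 0.47766109; N(-d2) = 0.62413775
P = 28.0400 * 0.95815090 * 0.62413775 - 25.7300 * 0.99476376 * 0.47766109 = 4.5426

Answer: Price = 4.5426
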